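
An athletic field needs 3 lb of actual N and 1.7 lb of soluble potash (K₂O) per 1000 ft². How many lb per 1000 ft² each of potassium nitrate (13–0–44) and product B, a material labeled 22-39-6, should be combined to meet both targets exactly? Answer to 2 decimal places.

With a, b = lb per 1000 ft² of potassium nitrate and product B:
N: 0.13·a + 0.22·b = 3
K₂O: 0.44·a + 0.06·b = 1.7
Solving simultaneously: a = 2.17978, b = 12.3483.

2.18 lb potassium nitrate, 12.35 lb product B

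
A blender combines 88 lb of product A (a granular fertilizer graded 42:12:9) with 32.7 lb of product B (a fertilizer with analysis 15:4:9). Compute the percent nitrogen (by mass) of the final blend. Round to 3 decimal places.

34.685% N

Total mass = 88 + 32.7 = 120.7 lb.
N mass = 42%×88 + 15%×32.7 = 41.865 lb.
% N = 41.865 / 120.7 = 34.6852%.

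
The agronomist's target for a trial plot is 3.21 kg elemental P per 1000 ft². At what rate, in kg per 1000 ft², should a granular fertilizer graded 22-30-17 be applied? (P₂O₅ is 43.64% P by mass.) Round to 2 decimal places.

24.52 kg of product per thousand sq ft

As P₂O₅: 3.21 / 0.4364 = 7.35564 kg per 1000 ft².
Product per 1000 ft² = 7.35564 / 30% = 24.5188 kg.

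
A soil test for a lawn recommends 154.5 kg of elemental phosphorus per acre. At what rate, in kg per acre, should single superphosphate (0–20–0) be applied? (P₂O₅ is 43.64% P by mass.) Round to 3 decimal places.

1770.165 kg of product per acre

As P₂O₅: 154.5 / 0.4364 = 354.033 kg per acre.
Product per acre = 354.033 / 20% = 1770.16499 kg.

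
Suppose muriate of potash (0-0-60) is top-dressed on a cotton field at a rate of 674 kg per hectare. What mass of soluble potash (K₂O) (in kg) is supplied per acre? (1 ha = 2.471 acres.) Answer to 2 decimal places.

K₂O per hectare = 674 × 60% = 404.4 kg.
Convert to per acre: 404.4 × 0.404694 = 163.658 kg.

163.66 kg K₂O per acre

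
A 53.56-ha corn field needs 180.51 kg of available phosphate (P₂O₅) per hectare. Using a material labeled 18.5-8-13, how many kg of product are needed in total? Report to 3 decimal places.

120851.445 kg

Product per hectare = 180.51 / 8% = 2256.38 kg.
Total product = 2256.38 × 53.56 = 120851.445 kg.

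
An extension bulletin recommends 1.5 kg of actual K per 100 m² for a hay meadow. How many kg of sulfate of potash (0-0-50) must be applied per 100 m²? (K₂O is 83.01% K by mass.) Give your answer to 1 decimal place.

As K₂O: 1.5 / 0.8301 = 1.80701 kg per 100 m².
Product per 100 m² = 1.80701 / 50% = 3.61402 kg.

3.6 kg of product per hundred sq m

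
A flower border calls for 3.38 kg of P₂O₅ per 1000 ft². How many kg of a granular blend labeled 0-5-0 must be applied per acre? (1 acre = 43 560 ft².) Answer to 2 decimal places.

2944.66 kg of product per acre

Product per 1000 ft² = 3.38 / 5% = 67.6 kg.
Convert to per acre: 67.6 × 43.56 = 2944.656 kg.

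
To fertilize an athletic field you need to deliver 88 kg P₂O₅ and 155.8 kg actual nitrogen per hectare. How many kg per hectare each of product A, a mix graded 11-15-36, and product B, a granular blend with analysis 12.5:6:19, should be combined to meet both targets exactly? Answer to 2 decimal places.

135.97 kg product A, 1126.75 kg product B

Per-hectare balance (a = product A, b = product B):
P₂O₅: 0.15·a + 0.06·b = 88
N: 0.11·a + 0.125·b = 155.8
Solving simultaneously: a = 135.967, b = 1126.749.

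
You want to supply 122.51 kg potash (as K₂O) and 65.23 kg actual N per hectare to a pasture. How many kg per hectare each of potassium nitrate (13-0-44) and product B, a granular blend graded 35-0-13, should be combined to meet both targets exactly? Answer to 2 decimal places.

250.90 kg potassium nitrate, 93.18 kg product B

Let a = kg of potassium nitrate, b = kg of product B (per hectare).
K₂O: 0.44·a + 0.13·b = 122.51
N: 0.13·a + 0.35·b = 65.23
From row1: a = (122.51 − 0.13·b) / 0.44.
Into row2: 0.13·(122.51 − 0.13·b)/0.44 + 0.35·b = 65.23 → b = 93.1794, a = 250.902.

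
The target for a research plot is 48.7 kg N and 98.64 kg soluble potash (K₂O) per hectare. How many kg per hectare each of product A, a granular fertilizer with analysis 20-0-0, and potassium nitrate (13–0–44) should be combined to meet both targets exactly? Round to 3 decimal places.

With a, b = kg per hectare of product A and potassium nitrate:
N: 0.2·a + 0.13·b = 48.7
K₂O: 0·a + 0.44·b = 98.64
Solving simultaneously: a = 97.7818, b = 224.1818.

97.782 kg product A, 224.182 kg potassium nitrate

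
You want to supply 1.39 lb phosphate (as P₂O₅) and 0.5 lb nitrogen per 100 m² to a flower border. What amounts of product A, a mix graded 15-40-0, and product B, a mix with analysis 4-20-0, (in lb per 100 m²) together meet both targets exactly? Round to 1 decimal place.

3.2 lb product A, 0.6 lb product B

With a, b = lb per 100 m² of product A and product B:
P₂O₅: 0.4·a + 0.2·b = 1.39
N: 0.15·a + 0.04·b = 0.5
Eliminate b: (row1) − 0.2/0.04·(row2) → -0.35·a = -1.11, so a = 3.17143.
Then b = (0.5 − 0.15·3.17143) / 0.04 = 0.607143.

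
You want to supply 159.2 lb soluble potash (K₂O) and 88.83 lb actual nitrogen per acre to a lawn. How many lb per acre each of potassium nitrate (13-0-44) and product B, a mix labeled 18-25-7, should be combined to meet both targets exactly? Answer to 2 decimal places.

320.08 lb potassium nitrate, 262.33 lb product B

Let a = lb of potassium nitrate, b = lb of product B (per acre).
K₂O: 0.44·a + 0.07·b = 159.2
N: 0.13·a + 0.18·b = 88.83
Eliminate b: (row1) − 0.07/0.18·(row2) → 0.389444·a = 124.655, so a = 320.084.
Then b = (88.83 − 0.13·320.084) / 0.18 = 262.328.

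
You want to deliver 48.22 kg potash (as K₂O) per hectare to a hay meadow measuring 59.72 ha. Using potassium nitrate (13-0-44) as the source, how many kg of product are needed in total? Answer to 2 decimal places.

Product per hectare = 48.22 / 44% = 109.591 kg.
Total product = 109.591 × 59.72 = 6544.769 kg.

6544.77 kg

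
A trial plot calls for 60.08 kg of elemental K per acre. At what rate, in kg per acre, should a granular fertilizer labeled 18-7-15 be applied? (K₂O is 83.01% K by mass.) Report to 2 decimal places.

482.51 kg of product per acre

As K₂O: 60.08 / 0.8301 = 72.3768 kg per acre.
Product per acre = 72.3768 / 15% = 482.512 kg.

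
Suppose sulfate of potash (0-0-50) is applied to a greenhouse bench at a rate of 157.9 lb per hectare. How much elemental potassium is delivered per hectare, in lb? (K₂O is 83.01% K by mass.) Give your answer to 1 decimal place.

65.5 lb K per hectare

K₂O per hectare = 157.9 × 50% = 78.95 lb.
Elemental K = 78.95 × 0.8301 = 65.5364 lb per hectare.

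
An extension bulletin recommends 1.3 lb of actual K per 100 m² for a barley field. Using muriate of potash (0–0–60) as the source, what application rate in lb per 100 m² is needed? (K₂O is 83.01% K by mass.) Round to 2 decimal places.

As K₂O: 1.3 / 0.8301 = 1.56608 lb per 100 m².
Product per 100 m² = 1.56608 / 60% = 2.61013 lb.

2.61 lb of product per hundred sq m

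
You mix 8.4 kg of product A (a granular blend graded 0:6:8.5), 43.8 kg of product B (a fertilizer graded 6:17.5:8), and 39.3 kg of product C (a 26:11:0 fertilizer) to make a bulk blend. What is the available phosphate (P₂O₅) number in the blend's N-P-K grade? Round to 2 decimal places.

13.65% P₂O₅

Total mass = 8.4 + 43.8 + 39.3 = 91.5 kg.
P₂O₅ mass = 6%×8.4 + 17.5%×43.8 + 11%×39.3 = 12.492 kg.
% P₂O₅ = 12.492 / 91.5 = 13.6525%.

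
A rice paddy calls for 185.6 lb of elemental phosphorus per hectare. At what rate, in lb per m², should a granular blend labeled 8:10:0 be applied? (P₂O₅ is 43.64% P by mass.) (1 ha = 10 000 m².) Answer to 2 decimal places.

0.43 lb of product per sq m

As P₂O₅: 185.6 / 0.4364 = 425.298 lb per hectare.
Product per hectare = 425.298 / 10% = 4252.98 lb.
Convert to per m²: 4252.98 × 0.0001 = 0.425298 lb.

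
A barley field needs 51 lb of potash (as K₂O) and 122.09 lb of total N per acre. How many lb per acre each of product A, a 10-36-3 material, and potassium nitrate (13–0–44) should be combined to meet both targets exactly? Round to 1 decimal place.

Per-acre balance (a = product A, b = potassium nitrate):
K₂O: 0.03·a + 0.44·b = 51
N: 0.1·a + 0.13·b = 122.09
Solving simultaneously: a = 1174.304, b = 35.8429.

1174.3 lb product A, 35.8 lb potassium nitrate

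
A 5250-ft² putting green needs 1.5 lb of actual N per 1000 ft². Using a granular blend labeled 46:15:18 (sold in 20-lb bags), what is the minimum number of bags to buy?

1 bags

Product per 1000 ft² = 1.5 / 46% = 3.26087 lb.
Total product = 3.26087 × 5250 / 1000 = 17.1196 lb.
Bags = ⌈17.1196 / 20⌉ = 1.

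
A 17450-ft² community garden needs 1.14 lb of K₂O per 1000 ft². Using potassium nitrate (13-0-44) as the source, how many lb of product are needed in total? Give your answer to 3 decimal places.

45.211 lb

Product per 1000 ft² = 1.14 / 44% = 2.59091 lb.
Total product = 2.59091 × 17450 / 1000 = 45.2114 lb.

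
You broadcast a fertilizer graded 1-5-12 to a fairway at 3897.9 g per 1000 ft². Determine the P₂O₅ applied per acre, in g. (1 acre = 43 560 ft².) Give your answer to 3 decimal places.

P₂O₅ per 1000 ft² = 3897.9 × 5% = 194.895 g.
Convert to per acre: 194.895 × 43.56 = 8489.6262 g.

8489.626 g P₂O₅ per acre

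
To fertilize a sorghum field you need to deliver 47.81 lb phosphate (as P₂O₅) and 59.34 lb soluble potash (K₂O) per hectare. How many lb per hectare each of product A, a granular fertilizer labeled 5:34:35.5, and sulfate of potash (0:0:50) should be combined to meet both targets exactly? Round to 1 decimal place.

Let a = lb of product A, b = lb of sulfate of potash (per hectare).
P₂O₅: 0.34·a + 0·b = 47.81
K₂O: 0.355·a + 0.5·b = 59.34
Eliminate b: (row1) − 0/0.5·(row2) → 0.34·a = 47.81, so a = 140.618.
Then b = (59.34 − 0.355·140.618) / 0.5 = 18.8415.

140.6 lb product A, 18.8 lb sulfate of potash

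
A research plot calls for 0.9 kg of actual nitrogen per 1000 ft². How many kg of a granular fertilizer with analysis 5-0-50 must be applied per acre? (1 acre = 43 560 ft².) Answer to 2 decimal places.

Product per 1000 ft² = 0.9 / 5% = 18 kg.
Convert to per acre: 18 × 43.56 = 784.08 kg.

784.08 kg of product per acre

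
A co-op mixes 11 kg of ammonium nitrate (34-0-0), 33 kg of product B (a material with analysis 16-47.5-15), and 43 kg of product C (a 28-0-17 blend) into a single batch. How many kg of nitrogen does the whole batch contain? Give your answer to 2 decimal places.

N mass = 34%×11 + 16%×33 + 28%×43 = 21.06 kg.

21.06 kg N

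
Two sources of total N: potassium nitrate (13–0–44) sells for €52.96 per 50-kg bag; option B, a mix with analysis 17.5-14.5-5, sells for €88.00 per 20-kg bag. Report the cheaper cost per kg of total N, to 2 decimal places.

potassium nitrate: N per bag = 50 × 13% = 6.5 kg; cost = 52.96 / 6.5 = €8.1477/kg N.
option B: N per bag = 20 × 17.5% = 3.5 kg; cost = 88.00 / 3.5 = €25.1429/kg N.
potassium nitrate is cheaper.

€8.15 per kg N (potassium nitrate)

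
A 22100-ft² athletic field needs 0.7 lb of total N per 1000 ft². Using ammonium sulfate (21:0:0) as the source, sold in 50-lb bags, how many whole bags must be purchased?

Product per 1000 ft² = 0.7 / 21% = 3.33333 lb.
Total product = 3.33333 × 22100 / 1000 = 73.6667 lb.
Bags = ⌈73.6667 / 50⌉ = 2.

2 bags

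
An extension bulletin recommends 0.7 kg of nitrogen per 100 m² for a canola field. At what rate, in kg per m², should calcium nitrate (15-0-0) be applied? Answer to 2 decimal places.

Product per 100 m² = 0.7 / 15% = 4.66667 kg.
Convert to per m²: 4.66667 × 0.01 = 0.0466667 kg.

0.05 kg of product per sq m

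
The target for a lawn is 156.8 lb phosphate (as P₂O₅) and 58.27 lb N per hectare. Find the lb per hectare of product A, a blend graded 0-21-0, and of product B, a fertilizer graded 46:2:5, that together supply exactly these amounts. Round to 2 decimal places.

734.60 lb product A, 126.67 lb product B

Let a = lb of product A, b = lb of product B (per hectare).
P₂O₅: 0.21·a + 0.02·b = 156.8
N: 0·a + 0.46·b = 58.27
Solving simultaneously: a = 734.602, b = 126.674.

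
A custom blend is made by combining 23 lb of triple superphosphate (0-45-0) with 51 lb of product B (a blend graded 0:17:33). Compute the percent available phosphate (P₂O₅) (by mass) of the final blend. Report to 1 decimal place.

25.7% P₂O₅

Total mass = 23 + 51 = 74 lb.
P₂O₅ mass = 45%×23 + 17%×51 = 19.02 lb.
% P₂O₅ = 19.02 / 74 = 25.7027%.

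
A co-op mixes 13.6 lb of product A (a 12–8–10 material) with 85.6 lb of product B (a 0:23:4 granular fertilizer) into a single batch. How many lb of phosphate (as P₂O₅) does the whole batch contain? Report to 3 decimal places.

P₂O₅ mass = 8%×13.6 + 23%×85.6 = 20.776 lb.

20.776 lb P₂O₅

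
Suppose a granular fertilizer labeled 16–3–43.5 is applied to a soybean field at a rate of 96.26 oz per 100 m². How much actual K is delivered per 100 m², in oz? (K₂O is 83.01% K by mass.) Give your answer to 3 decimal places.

34.759 oz K per hundred sq m

K₂O per 100 m² = 96.26 × 43.5% = 41.8731 oz.
Elemental K = 41.8731 × 0.8301 = 34.7589 oz per 100 m².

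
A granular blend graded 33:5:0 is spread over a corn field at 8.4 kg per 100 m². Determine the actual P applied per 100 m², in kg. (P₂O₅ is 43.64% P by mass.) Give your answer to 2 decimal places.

0.18 kg P per hundred sq m

P₂O₅ per 100 m² = 8.4 × 5% = 0.42 kg.
Elemental P = 0.42 × 0.4364 = 0.183288 kg per 100 m².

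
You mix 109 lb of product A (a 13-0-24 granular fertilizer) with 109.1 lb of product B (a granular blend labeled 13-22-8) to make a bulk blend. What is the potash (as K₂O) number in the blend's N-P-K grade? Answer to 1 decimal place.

16.0% K₂O

Total mass = 109 + 109.1 = 218.1 lb.
K₂O mass = 24%×109 + 8%×109.1 = 34.888 lb.
% K₂O = 34.888 / 218.1 = 15.9963%.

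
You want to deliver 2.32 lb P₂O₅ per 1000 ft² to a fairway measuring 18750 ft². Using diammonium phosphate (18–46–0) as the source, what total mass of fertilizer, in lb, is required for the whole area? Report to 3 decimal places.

Product per 1000 ft² = 2.32 / 46% = 5.04348 lb.
Total product = 5.04348 × 18750 / 1000 = 94.5652 lb.

94.565 lb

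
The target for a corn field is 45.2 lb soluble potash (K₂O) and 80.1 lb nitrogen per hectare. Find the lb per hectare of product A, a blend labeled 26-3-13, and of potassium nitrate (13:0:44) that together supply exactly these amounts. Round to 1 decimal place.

301.2 lb product A, 13.7 lb potassium nitrate

With a, b = lb per hectare of product A and potassium nitrate:
K₂O: 0.13·a + 0.44·b = 45.2
N: 0.26·a + 0.13·b = 80.1
Eliminate a: (row1) − 0.13/0.26·(row2) → 0.375·b = 5.15, so b = 13.7333.
Back-substitute: a = (45.2 − 0.44·13.7333) / 0.13 = 301.21.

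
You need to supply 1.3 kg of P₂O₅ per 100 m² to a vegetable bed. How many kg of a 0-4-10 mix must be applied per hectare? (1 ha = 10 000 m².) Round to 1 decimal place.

3250.0 kg of product per hectare

Product per 100 m² = 1.3 / 4% = 32.5 kg.
Convert to per hectare: 32.5 × 100 = 3250 kg.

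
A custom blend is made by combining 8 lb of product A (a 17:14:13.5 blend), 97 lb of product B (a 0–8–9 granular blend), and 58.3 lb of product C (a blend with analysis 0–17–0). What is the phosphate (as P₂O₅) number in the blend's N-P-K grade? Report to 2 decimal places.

11.51% P₂O₅

Total mass = 8 + 97 + 58.3 = 163.3 lb.
P₂O₅ mass = 14%×8 + 8%×97 + 17%×58.3 = 18.791 lb.
% P₂O₅ = 18.791 / 163.3 = 11.507%.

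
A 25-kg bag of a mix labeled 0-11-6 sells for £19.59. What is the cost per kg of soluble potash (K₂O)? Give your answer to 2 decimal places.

K₂O in bag = 25 × 6% = 1.5 kg.
Cost per kg K₂O = £19.59 / 1.5 = £13.0600.

£13.06 per kg K₂O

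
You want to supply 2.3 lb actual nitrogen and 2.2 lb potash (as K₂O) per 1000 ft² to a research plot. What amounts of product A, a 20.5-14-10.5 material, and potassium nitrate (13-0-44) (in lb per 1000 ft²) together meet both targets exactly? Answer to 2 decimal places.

Let a = lb of product A, b = lb of potassium nitrate (per 1000 ft²).
N: 0.205·a + 0.13·b = 2.3
K₂O: 0.105·a + 0.44·b = 2.2
From row1: a = (2.3 − 0.13·b) / 0.205.
Into row2: 0.105·(2.3 − 0.13·b)/0.205 + 0.44·b = 2.2 → b = 2.73677, a = 9.484.

9.48 lb product A, 2.74 lb potassium nitrate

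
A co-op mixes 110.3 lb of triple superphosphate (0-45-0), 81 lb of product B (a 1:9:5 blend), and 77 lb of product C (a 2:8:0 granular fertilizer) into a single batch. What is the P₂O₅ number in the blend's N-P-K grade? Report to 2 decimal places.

Total mass = 110.3 + 81 + 77 = 268.3 lb.
P₂O₅ mass = 45%×110.3 + 9%×81 + 8%×77 = 63.085 lb.
% P₂O₅ = 63.085 / 268.3 = 23.5129%.

23.51% P₂O₅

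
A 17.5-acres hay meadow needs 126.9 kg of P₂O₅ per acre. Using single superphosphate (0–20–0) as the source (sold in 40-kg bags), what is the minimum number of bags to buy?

278 bags

Product per acre = 126.9 / 20% = 634.5 kg.
Total product = 634.5 × 17.5 = 11103.8 kg.
Bags = ⌈11103.8 / 40⌉ = 278.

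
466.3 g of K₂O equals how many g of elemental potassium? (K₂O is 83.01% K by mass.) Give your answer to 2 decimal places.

K = 466.3 × 0.8301 = 387.076 g.

387.08 g K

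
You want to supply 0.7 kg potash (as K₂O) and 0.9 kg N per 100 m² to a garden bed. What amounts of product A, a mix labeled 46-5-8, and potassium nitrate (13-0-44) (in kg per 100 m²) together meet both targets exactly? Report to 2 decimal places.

Per-100 m² balance (a = product A, b = potassium nitrate):
K₂O: 0.08·a + 0.44·b = 0.7
N: 0.46·a + 0.13·b = 0.9
Solving simultaneously: a = 1.58854, b = 1.30208.

1.59 kg product A, 1.30 kg potassium nitrate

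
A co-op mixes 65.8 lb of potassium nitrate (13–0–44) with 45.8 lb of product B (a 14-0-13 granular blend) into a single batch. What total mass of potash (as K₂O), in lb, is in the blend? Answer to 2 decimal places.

34.91 lb K₂O

K₂O mass = 44%×65.8 + 13%×45.8 = 34.906 lb.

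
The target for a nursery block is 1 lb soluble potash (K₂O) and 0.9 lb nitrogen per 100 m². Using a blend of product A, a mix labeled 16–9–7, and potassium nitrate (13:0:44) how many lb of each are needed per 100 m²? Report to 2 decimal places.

4.34 lb product A, 1.58 lb potassium nitrate

Per-100 m² balance (a = product A, b = potassium nitrate):
K₂O: 0.07·a + 0.44·b = 1
N: 0.16·a + 0.13·b = 0.9
Solving simultaneously: a = 4.33931, b = 1.58238.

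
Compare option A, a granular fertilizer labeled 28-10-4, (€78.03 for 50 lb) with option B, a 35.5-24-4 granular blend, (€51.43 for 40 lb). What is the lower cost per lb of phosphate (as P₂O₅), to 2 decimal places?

€5.36 per lb P₂O₅ (option B)

option A: P₂O₅ per bag = 50 × 10% = 5 lb; cost = 78.03 / 5 = €15.6060/lb P₂O₅.
option B: P₂O₅ per bag = 40 × 24% = 9.6 lb; cost = 51.43 / 9.6 = €5.3573/lb P₂O₅.
option B is cheaper.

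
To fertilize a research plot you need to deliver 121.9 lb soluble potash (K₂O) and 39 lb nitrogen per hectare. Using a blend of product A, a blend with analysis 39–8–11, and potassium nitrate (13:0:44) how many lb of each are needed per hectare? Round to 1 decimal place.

8.3 lb product A, 275.0 lb potassium nitrate

Per-hectare balance (a = product A, b = potassium nitrate):
K₂O: 0.11·a + 0.44·b = 121.9
N: 0.39·a + 0.13·b = 39
From row1: a = (121.9 − 0.44·b) / 0.11.
Into row2: 0.39·(121.9 − 0.44·b)/0.11 + 0.13·b = 39 → b = 274.959, a = 8.34711.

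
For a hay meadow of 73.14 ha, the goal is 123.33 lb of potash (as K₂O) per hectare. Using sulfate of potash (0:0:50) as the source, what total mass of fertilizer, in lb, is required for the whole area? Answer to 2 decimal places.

18040.71 lb

Product per hectare = 123.33 / 50% = 246.66 lb.
Total product = 246.66 × 73.14 = 18040.712 lb.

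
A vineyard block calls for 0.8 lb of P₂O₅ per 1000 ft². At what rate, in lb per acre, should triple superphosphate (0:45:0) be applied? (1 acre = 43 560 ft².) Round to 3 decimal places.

77.440 lb of product per acre

Product per 1000 ft² = 0.8 / 45% = 1.77778 lb.
Convert to per acre: 1.77778 × 43.56 = 77.44 lb.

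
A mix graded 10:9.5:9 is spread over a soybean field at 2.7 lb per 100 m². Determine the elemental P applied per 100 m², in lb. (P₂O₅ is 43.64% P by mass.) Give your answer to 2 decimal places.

P₂O₅ per 100 m² = 2.7 × 9.5% = 0.2565 lb.
Elemental P = 0.2565 × 0.4364 = 0.111937 lb per 100 m².

0.11 lb P per hundred sq m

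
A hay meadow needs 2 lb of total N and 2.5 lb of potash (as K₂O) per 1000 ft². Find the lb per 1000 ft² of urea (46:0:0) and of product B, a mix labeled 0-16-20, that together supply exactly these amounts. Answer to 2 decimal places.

4.35 lb urea, 12.50 lb product B

With a, b = lb per 1000 ft² of urea and product B:
N: 0.46·a + 0·b = 2
K₂O: 0·a + 0.2·b = 2.5
Solving simultaneously: a = 4.34783, b = 12.5.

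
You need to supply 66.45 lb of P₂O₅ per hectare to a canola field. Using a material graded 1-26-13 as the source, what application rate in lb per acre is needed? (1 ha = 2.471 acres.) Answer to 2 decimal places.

103.43 lb of product per acre

Product per hectare = 66.45 / 26% = 255.577 lb.
Convert to per acre: 255.577 × 0.404694 = 103.431 lb.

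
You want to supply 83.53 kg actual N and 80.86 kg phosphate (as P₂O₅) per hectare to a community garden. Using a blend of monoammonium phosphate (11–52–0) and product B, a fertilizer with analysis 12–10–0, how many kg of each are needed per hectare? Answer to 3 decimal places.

Let a = kg of monoammonium phosphate, b = kg of product B (per hectare).
N: 0.11·a + 0.12·b = 83.53
P₂O₅: 0.52·a + 0.1·b = 80.86
Eliminate a: (row1) − 0.11/0.52·(row2) → 0.0988462·b = 66.425, so b = 672.0039.
Back-substitute: a = (83.53 − 0.12·672.0039) / 0.11 = 26.26848.

26.268 kg monoammonium phosphate, 672.004 kg product B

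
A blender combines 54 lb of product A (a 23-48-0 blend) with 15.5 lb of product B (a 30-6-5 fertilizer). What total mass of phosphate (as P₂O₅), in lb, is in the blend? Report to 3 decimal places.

26.850 lb P₂O₅

P₂O₅ mass = 48%×54 + 6%×15.5 = 26.85 lb.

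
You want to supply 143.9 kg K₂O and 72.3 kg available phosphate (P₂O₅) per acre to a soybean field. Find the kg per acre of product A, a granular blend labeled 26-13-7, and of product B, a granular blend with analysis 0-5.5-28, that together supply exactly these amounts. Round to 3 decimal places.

378.786 kg product A, 419.232 kg product B

Let a = kg of product A, b = kg of product B (per acre).
K₂O: 0.07·a + 0.28·b = 143.9
P₂O₅: 0.13·a + 0.055·b = 72.3
From row1: a = (143.9 − 0.28·b) / 0.07.
Into row2: 0.13·(143.9 − 0.28·b)/0.07 + 0.055·b = 72.3 → b = 419.23195, a = 378.78648.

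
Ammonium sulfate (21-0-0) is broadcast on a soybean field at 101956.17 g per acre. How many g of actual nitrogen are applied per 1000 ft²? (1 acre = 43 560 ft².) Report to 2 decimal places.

nitrogen per acre = 101956.17 × 21% = 21410.8 g.
Convert to per 1000 ft²: 21410.8 × 0.0229568 = 491.524 g.

491.52 g N per thousand sq ft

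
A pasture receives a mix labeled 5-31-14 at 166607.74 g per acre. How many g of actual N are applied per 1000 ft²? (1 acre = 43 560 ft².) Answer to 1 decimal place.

nitrogen per acre = 166607.74 × 5% = 8330.39 g.
Convert to per 1000 ft²: 8330.39 × 0.0229568 = 191.239 g.

191.2 g N per thousand sq ft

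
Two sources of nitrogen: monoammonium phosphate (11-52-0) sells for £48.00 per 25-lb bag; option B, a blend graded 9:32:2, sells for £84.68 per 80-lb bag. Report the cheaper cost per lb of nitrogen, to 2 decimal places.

monoammonium phosphate: N per bag = 25 × 11% = 2.75 lb; cost = 48.00 / 2.75 = £17.4545/lb N.
option B: N per bag = 80 × 9% = 7.2 lb; cost = 84.68 / 7.2 = £11.7611/lb N.
option B is cheaper.

£11.76 per lb N (option B)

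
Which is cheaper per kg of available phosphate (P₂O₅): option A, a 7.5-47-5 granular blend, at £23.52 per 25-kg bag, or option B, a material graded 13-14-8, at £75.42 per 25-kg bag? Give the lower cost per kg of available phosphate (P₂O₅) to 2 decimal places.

option A: P₂O₅ per bag = 25 × 47% = 11.75 kg; cost = 23.52 / 11.75 = £2.0017/kg P₂O₅.
option B: P₂O₅ per bag = 25 × 14% = 3.5 kg; cost = 75.42 / 3.5 = £21.5486/kg P₂O₅.
option A is cheaper.

£2.00 per kg P₂O₅ (option A)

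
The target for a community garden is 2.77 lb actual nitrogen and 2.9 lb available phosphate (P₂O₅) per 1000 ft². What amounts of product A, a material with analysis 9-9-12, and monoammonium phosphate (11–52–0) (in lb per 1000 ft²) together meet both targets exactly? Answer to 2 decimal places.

With a, b = lb per 1000 ft² of product A and monoammonium phosphate:
N: 0.09·a + 0.11·b = 2.77
P₂O₅: 0.09·a + 0.52·b = 2.9
Solving simultaneously: a = 30.3902, b = 0.317073.

30.39 lb product A, 0.32 lb monoammonium phosphate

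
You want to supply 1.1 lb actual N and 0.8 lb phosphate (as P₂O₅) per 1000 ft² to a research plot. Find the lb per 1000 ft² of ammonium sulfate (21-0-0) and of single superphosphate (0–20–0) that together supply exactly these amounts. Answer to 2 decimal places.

5.24 lb ammonium sulfate, 4.00 lb single superphosphate

With a, b = lb per 1000 ft² of ammonium sulfate and single superphosphate:
N: 0.21·a + 0·b = 1.1
P₂O₅: 0·a + 0.2·b = 0.8
Solving simultaneously: a = 5.2381, b = 4.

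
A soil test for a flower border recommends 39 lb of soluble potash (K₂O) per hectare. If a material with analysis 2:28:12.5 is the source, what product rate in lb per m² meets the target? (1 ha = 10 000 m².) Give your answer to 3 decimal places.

Product per hectare = 39 / 12.5% = 312 lb.
Convert to per m²: 312 × 0.0001 = 0.0312 lb.

0.031 lb of product per sq m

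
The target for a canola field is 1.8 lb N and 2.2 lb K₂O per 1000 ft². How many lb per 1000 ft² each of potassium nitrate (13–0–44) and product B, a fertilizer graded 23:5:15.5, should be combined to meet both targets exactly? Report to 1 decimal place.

Per-1000 ft² balance (a = potassium nitrate, b = product B):
N: 0.13·a + 0.23·b = 1.8
K₂O: 0.44·a + 0.155·b = 2.2
Eliminate a: (row1) − 0.13/0.44·(row2) → 0.184205·b = 1.15, so b = 6.24306.
Back-substitute: a = (1.8 − 0.23·6.24306) / 0.13 = 2.80074.

2.8 lb potassium nitrate, 6.2 lb product B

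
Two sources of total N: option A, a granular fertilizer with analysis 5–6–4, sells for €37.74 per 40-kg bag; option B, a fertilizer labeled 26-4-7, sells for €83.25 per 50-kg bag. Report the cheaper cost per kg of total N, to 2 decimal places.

€6.40 per kg N (option B)

option A: N per bag = 40 × 5% = 2 kg; cost = 37.74 / 2 = €18.8700/kg N.
option B: N per bag = 50 × 26% = 13 kg; cost = 83.25 / 13 = €6.4038/kg N.
option B is cheaper.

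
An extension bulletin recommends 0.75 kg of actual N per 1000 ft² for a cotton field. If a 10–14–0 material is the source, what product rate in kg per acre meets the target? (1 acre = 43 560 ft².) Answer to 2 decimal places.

326.70 kg of product per acre

Product per 1000 ft² = 0.75 / 10% = 7.5 kg.
Convert to per acre: 7.5 × 43.56 = 326.7 kg.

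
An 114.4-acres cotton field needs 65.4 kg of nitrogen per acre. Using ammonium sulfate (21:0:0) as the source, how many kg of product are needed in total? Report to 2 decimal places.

Product per acre = 65.4 / 21% = 311.429 kg.
Total product = 311.429 × 114.4 = 35627.429 kg.

35627.43 kg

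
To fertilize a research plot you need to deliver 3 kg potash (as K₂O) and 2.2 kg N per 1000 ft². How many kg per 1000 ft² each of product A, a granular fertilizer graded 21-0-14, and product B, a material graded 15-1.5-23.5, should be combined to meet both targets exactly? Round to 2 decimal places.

2.36 kg product A, 11.36 kg product B

Let a = kg of product A, b = kg of product B (per 1000 ft²).
K₂O: 0.14·a + 0.235·b = 3
N: 0.21·a + 0.15·b = 2.2
Eliminate a: (row1) − 0.14/0.21·(row2) → 0.135·b = 1.53333, so b = 11.358.
Back-substitute: a = (3 − 0.235·11.358) / 0.14 = 2.36332.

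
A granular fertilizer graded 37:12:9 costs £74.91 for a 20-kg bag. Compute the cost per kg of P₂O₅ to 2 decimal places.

£31.21 per kg P₂O₅

P₂O₅ in bag = 20 × 12% = 2.4 kg.
Cost per kg P₂O₅ = £74.91 / 2.4 = £31.2125.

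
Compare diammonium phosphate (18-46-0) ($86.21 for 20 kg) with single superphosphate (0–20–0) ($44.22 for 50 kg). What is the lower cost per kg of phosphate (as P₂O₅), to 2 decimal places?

diammonium phosphate: P₂O₅ per bag = 20 × 46% = 9.2 kg; cost = 86.21 / 9.2 = $9.3707/kg P₂O₅.
single superphosphate: P₂O₅ per bag = 50 × 20% = 10 kg; cost = 44.22 / 10 = $4.4220/kg P₂O₅.
single superphosphate is cheaper.

$4.42 per kg P₂O₅ (single superphosphate)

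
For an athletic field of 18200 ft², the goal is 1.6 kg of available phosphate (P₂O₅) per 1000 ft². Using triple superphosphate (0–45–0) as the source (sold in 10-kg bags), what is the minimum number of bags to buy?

Product per 1000 ft² = 1.6 / 45% = 3.55556 kg.
Total product = 3.55556 × 18200 / 1000 = 64.7111 kg.
Bags = ⌈64.7111 / 10⌉ = 7.

7 bags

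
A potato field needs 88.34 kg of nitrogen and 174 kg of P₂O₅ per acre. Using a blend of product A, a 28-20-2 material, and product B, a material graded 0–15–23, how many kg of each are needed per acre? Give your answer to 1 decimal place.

315.5 kg product A, 739.3 kg product B

With a, b = kg per acre of product A and product B:
N: 0.28·a + 0·b = 88.34
P₂O₅: 0.2·a + 0.15·b = 174
Eliminate b: (row1) − 0/0.15·(row2) → 0.28·a = 88.34, so a = 315.5.
Then b = (174 − 0.2·315.5) / 0.15 = 739.333.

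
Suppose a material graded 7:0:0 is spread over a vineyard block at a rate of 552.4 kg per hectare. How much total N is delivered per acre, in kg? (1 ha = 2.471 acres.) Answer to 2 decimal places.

15.65 kg N per acre

nitrogen per hectare = 552.4 × 7% = 38.668 kg.
Convert to per acre: 38.668 × 0.404694 = 15.6487 kg.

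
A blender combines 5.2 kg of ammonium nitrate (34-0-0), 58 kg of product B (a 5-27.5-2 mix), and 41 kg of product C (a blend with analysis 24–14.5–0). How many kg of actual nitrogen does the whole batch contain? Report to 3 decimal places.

14.508 kg N

N mass = 34%×5.2 + 5%×58 + 24%×41 = 14.508 kg.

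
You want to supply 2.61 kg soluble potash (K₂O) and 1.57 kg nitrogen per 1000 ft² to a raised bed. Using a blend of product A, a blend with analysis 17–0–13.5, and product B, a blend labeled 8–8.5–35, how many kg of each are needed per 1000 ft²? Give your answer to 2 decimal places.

Per-1000 ft² balance (a = product A, b = product B):
K₂O: 0.135·a + 0.35·b = 2.61
N: 0.17·a + 0.08·b = 1.57
Eliminate a: (row1) − 0.135/0.17·(row2) → 0.286471·b = 1.36324, so b = 4.75873.
Back-substitute: a = (2.61 − 0.35·4.75873) / 0.135 = 6.99589.

7.00 kg product A, 4.76 kg product B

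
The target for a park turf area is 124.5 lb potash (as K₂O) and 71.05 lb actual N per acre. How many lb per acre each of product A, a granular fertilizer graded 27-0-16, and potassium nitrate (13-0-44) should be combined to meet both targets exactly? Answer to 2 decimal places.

With a, b = lb per acre of product A and potassium nitrate:
K₂O: 0.16·a + 0.44·b = 124.5
N: 0.27·a + 0.13·b = 71.05
From row1: a = (124.5 − 0.44·b) / 0.16.
Into row2: 0.27·(124.5 − 0.44·b)/0.16 + 0.13·b = 71.05 → b = 227.0102, a = 153.847.

153.85 lb product A, 227.01 lb potassium nitrate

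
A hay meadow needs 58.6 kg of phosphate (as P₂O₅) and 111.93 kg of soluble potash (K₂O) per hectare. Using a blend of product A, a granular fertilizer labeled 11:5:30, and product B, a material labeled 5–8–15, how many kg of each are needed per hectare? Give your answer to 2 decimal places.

9.96 kg product A, 726.27 kg product B

With a, b = kg per hectare of product A and product B:
P₂O₅: 0.05·a + 0.08·b = 58.6
K₂O: 0.3·a + 0.15·b = 111.93
Solving simultaneously: a = 9.96364, b = 726.273.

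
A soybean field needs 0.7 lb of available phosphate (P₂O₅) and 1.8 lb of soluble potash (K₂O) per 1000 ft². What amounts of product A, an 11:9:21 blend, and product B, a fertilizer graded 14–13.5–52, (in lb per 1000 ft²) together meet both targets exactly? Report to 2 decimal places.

Per-1000 ft² balance (a = product A, b = product B):
P₂O₅: 0.09·a + 0.135·b = 0.7
K₂O: 0.21·a + 0.52·b = 1.8
Solving simultaneously: a = 6.55827, b = 0.813008.

6.56 lb product A, 0.81 lb product B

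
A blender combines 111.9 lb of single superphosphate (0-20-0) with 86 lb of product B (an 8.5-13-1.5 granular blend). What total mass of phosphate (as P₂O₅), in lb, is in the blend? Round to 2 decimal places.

33.56 lb P₂O₅

P₂O₅ mass = 20%×111.9 + 13%×86 = 33.56 lb.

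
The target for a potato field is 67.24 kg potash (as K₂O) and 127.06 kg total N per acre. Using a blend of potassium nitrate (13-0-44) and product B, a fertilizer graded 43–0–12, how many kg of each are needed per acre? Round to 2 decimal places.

Let a = kg of potassium nitrate, b = kg of product B (per acre).
K₂O: 0.44·a + 0.12·b = 67.24
N: 0.13·a + 0.43·b = 127.06
Eliminate b: (row1) − 0.12/0.43·(row2) → 0.403721·a = 31.7814, so a = 78.7212.
Then b = (127.06 − 0.13·78.7212) / 0.43 = 271.689.

78.72 kg potassium nitrate, 271.69 kg product B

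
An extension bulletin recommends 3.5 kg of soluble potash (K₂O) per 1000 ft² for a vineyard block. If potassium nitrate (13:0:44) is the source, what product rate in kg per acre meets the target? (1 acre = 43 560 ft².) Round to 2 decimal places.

Product per 1000 ft² = 3.5 / 44% = 7.95455 kg.
Convert to per acre: 7.95455 × 43.56 = 346.5 kg.

346.50 kg of product per acre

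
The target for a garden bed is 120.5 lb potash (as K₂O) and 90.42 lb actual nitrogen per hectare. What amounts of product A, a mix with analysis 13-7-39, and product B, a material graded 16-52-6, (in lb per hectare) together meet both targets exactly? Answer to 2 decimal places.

253.75 lb product A, 358.95 lb product B

With a, b = lb per hectare of product A and product B:
K₂O: 0.39·a + 0.06·b = 120.5
N: 0.13·a + 0.16·b = 90.42
Eliminate b: (row1) − 0.06/0.16·(row2) → 0.34125·a = 86.5925, so a = 253.751.
Then b = (90.42 − 0.13·253.751) / 0.16 = 358.952.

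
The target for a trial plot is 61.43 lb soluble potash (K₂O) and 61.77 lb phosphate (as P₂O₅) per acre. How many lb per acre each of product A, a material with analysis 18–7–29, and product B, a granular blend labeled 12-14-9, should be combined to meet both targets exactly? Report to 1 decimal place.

With a, b = lb per acre of product A and product B:
K₂O: 0.29·a + 0.09·b = 61.43
P₂O₅: 0.07·a + 0.14·b = 61.77
From row1: a = (61.43 − 0.09·b) / 0.29.
Into row2: 0.07·(61.43 − 0.09·b)/0.29 + 0.14·b = 61.77 → b = 396.886, a = 88.656.

88.7 lb product A, 396.9 lb product B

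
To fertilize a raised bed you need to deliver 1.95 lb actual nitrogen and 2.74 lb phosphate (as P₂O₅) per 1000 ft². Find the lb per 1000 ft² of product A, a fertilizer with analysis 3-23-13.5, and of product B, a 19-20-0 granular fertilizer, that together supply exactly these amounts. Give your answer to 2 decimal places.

3.46 lb product A, 9.72 lb product B

Let a = lb of product A, b = lb of product B (per 1000 ft²).
N: 0.03·a + 0.19·b = 1.95
P₂O₅: 0.23·a + 0.2·b = 2.74
Eliminate a: (row1) − 0.03/0.23·(row2) → 0.163913·b = 1.59261, so b = 9.71618.
Back-substitute: a = (1.95 − 0.19·9.71618) / 0.03 = 3.46419.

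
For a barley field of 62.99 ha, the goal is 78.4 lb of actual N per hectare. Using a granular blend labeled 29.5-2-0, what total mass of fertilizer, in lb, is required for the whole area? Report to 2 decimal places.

Product per hectare = 78.4 / 29.5% = 265.763 lb.
Total product = 265.763 × 62.99 = 16740.393 lb.

16740.39 lb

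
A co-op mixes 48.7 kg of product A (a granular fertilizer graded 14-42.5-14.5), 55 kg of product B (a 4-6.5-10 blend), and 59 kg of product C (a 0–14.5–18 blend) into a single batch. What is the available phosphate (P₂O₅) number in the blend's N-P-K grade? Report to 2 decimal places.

Total mass = 48.7 + 55 + 59 = 162.7 kg.
P₂O₅ mass = 42.5%×48.7 + 6.5%×55 + 14.5%×59 = 32.8275 kg.
% P₂O₅ = 32.8275 / 162.7 = 20.1767%.

20.18% P₂O₅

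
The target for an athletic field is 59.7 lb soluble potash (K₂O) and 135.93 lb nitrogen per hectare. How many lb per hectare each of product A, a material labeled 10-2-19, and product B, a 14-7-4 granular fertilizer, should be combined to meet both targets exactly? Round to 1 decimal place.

129.2 lb product A, 878.6 lb product B

Per-hectare balance (a = product A, b = product B):
K₂O: 0.19·a + 0.04·b = 59.7
N: 0.1·a + 0.14·b = 135.93
Eliminate b: (row1) − 0.04/0.14·(row2) → 0.161429·a = 20.8629, so a = 129.239.
Then b = (135.93 − 0.1·129.239) / 0.14 = 878.615.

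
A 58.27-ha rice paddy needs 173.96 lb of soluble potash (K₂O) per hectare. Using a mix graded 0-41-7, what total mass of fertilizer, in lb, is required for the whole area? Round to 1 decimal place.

Product per hectare = 173.96 / 7% = 2485.14 lb.
Total product = 2485.14 × 58.27 = 144809.27 lb.

144809.3 lb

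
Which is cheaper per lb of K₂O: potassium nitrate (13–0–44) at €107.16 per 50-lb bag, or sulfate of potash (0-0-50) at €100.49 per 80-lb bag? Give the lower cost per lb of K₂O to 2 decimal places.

€2.51 per lb K₂O (sulfate of potash)

potassium nitrate: K₂O per bag = 50 × 44% = 22 lb; cost = 107.16 / 22 = €4.8709/lb K₂O.
sulfate of potash: K₂O per bag = 80 × 50% = 40 lb; cost = 100.49 / 40 = €2.5122/lb K₂O.
sulfate of potash is cheaper.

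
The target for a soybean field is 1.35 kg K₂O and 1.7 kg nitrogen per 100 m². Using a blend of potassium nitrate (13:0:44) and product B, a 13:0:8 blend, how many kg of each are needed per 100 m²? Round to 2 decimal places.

0.84 kg potassium nitrate, 12.23 kg product B

Per-100 m² balance (a = potassium nitrate, b = product B):
K₂O: 0.44·a + 0.08·b = 1.35
N: 0.13·a + 0.13·b = 1.7
Eliminate a: (row1) − 0.44/0.13·(row2) → -0.36·b = -4.40385, so b = 12.2329.
Back-substitute: a = (1.35 − 0.08·12.2329) / 0.44 = 0.844017.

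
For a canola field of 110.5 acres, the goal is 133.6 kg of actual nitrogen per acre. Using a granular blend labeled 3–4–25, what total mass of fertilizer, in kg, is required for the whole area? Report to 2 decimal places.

492093.33 kg

Product per acre = 133.6 / 3% = 4453.33 kg.
Total product = 4453.33 × 110.5 = 492093.333 kg.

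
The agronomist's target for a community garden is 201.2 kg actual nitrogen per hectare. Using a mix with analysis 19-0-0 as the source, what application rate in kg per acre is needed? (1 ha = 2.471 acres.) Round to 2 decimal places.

Product per hectare = 201.2 / 19% = 1058.95 kg.
Convert to per acre: 1058.95 × 0.404694 = 428.5501 kg.

428.55 kg of product per acre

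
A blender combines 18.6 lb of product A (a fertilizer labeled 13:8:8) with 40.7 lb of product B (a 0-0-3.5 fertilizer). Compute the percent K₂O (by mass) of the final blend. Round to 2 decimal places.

Total mass = 18.6 + 40.7 = 59.3 lb.
K₂O mass = 8%×18.6 + 3.5%×40.7 = 2.9125 lb.
% K₂O = 2.9125 / 59.3 = 4.91147%.

4.91% K₂O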